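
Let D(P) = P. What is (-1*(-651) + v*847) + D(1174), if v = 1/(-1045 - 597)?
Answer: 2995803/1642 ≈ 1824.5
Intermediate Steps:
v = -1/1642 (v = 1/(-1642) = -1/1642 ≈ -0.00060901)
(-1*(-651) + v*847) + D(1174) = (-1*(-651) - 1/1642*847) + 1174 = (651 - 847/1642) + 1174 = 1068095/1642 + 1174 = 2995803/1642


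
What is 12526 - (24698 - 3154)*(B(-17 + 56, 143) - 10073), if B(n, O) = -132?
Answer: 219869046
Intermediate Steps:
12526 - (24698 - 3154)*(B(-17 + 56, 143) - 10073) = 12526 - (24698 - 3154)*(-132 - 10073) = 12526 - 21544*(-10205) = 12526 - 1*(-219856520) = 12526 + 219856520 = 219869046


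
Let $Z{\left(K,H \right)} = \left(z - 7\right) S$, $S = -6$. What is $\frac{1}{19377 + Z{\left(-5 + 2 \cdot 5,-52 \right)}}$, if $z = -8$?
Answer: $\frac{1}{19467} \approx 5.1369 \cdot 10^{-5}$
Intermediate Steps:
$Z{\left(K,H \right)} = 90$ ($Z{\left(K,H \right)} = \left(-8 - 7\right) \left(-6\right) = \left(-15\right) \left(-6\right) = 90$)
$\frac{1}{19377 + Z{\left(-5 + 2 \cdot 5,-52 \right)}} = \frac{1}{19377 + 90} = \frac{1}{19467}$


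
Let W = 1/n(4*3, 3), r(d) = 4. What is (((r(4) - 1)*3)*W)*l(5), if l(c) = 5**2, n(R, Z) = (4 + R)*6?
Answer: 75/32 ≈ 2.3438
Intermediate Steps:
n(R, Z) = 24 + 6*R
W = 1/96 (W = 1/(24 + 6*(4*3)) = 1/(24 + 6*12) = 1/(24 + 72) = 1/96 ≈ 0.010417)
l(c) = 25
(((r(4) - 1)*3)*W)*l(5) = (((4 - 1)*3)*(1/96))*25 = ((3*3)*(1/96))*25 = (9*(1/96))*25 = (3/32)*25 = 75/32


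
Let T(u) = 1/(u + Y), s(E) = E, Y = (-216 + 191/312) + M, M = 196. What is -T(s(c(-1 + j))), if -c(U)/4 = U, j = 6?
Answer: 312/12289 ≈ 0.025389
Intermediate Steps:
Y = -6049/312 (Y = (-216 + 191/312) + 196 = -67201/312 + 196 = -6049/312 ≈ -19.388)
c(U) = -4*U
T(u) = 1/(-6049/312 + u) (T(u) = 1/(u - 6049/312) = 1/(-6049/312 + u))
-T(s(c(-1 + j))) = -312/(-6049 + 312*(-4*(-1 + 6))) = -312/(-6049 + 312*(-4*5)) = -312/(-6049 + 312*(-20)) = -312/(-6049 - 6240) = -312/(-12289) = -312*(-1)/12289 = -1*(-312/12289) = 312/12289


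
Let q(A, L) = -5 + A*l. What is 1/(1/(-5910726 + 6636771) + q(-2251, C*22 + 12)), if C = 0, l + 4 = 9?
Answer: -726045/8175266699 ≈ -8.8810e-5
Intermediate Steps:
l = 5 (l = -4 + 9 = 5)
q(A, L) = -5 + 5*A (q(A, L) = -5 + A*5 = -5 + 5*A)
1/(1/(-5910726 + 6636771) + q(-2251, C*22 + 12)) = 1/(1/(-5910726 + 6636771) + (-5 + 5*(-2251))) = 1/(1/726045 + (-5 - 11255)) = 1/(1/726045 - 11260) = 1/(-8175266699/726045) = -726045/8175266699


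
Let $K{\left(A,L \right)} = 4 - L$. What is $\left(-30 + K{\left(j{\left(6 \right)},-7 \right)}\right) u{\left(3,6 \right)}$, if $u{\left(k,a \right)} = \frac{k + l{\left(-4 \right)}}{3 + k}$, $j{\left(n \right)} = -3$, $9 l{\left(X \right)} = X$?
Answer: $- \frac{437}{54} \approx -8.0926$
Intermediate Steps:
$l{\left(X \right)} = \frac{X}{9}$
$u{\left(k,a \right)} = \frac{- \frac{4}{9} + k}{3 + k}$ ($u{\left(k,a \right)} = \frac{k + \frac{1}{9} \left(-4\right)}{3 + k} = \frac{k - \frac{4}{9}}{3 + k} = \frac{- \frac{4}{9} + k}{3 + k}$)
$\left(-30 + K{\left(j{\left(6 \right)},-7 \right)}\right) u{\left(3,6 \right)} = \left(-30 + \left(4 - -7\right)\right) \frac{- \frac{4}{9} + 3}{3 + 3} = \left(-30 + \left(4 + 7\right)\right) \frac{1}{6} \cdot \frac{23}{9} = \left(-30 + 11\right) \frac{1}{6} \cdot \frac{23}{9} = \left(-19\right) \frac{23}{54} = - \frac{437}{54}$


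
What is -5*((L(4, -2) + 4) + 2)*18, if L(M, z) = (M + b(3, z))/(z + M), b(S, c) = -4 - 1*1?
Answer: -495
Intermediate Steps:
b(S, c) = -5 (b(S, c) = -4 - 1 = -5)
L(M, z) = (-5 + M)/(M + z) (L(M, z) = (M - 5)/(z + M) = (-5 + M)/(M + z))
-5*((L(4, -2) + 4) + 2)*18 = -5*(((-5 + 4)/(4 - 2) + 4) + 2)*18 = -5*((-1/2 + 4) + 2)*18 = -5*(7/2 + 2)*18 = -5*11/2*18 = -55/2*18 = -495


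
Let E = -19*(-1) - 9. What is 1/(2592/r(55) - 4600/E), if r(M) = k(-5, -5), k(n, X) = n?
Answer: -5/4892 ≈ -0.0010221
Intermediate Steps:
r(M) = -5
E = 10 (E = 19 - 9 = 10)
1/(2592/r(55) - 4600/E) = 1/(2592/(-5) - 4600/10) = 1/(2592*(-⅕) - 4600*⅒) = 1/(-2592/5 - 460) = 1/(-4892/5) = -5/4892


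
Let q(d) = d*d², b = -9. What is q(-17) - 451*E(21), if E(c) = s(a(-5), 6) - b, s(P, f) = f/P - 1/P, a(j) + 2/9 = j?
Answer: -401389/47 ≈ -8540.2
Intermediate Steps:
a(j) = -2/9 + j
s(P, f) = -1/P + f/P
q(d) = d³
E(c) = 378/47 (E(c) = (-1 + 6)/(-2/9 - 5) - 1*(-9) = 5/(-47/9) + 9 = -9/47*5 + 9 = -45/47 + 9 = 378/47)
q(-17) - 451*E(21) = (-17)³ - 451*378/47 = -4913 - 170478/47 = -401389/47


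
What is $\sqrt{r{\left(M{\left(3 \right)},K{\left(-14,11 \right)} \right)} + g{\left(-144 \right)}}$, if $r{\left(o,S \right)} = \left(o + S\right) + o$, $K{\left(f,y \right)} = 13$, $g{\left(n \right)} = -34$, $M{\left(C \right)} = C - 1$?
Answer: $i \sqrt{17} \approx 4.1231 i$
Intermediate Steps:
$M{\left(C \right)} = -1 + C$ ($M{\left(C \right)} = C - 1 = -1 + C$)
$r{\left(o,S \right)} = S + 2 o$ ($r{\left(o,S \right)} = \left(S + o\right) + o = S + 2 o$)
$\sqrt{r{\left(M{\left(3 \right)},K{\left(-14,11 \right)} \right)} + g{\left(-144 \right)}} = \sqrt{\left(13 + 2 \left(-1 + 3\right)\right) - 34} = \sqrt{\left(13 + 2 \cdot 2\right) - 34} = \sqrt{\left(13 + 4\right) - 34} = \sqrt{17 - 34} = \sqrt{-17} = i \sqrt{17}$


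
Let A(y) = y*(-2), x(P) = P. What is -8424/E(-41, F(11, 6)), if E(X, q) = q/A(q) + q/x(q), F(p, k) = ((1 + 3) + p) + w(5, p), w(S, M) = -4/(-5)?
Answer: -16848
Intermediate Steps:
w(S, M) = ⅘ (w(S, M) = -4*(-⅕) = ⅘)
F(p, k) = 24/5 + p (F(p, k) = ((1 + 3) + p) + ⅘ = (4 + p) + ⅘ = 24/5 + p)
A(y) = -2*y
E(X, q) = ½ (E(X, q) = q/((-2*q)) + q/q = q*(-1/(2*q)) + 1 = -½ + 1 = ½)
-8424/E(-41, F(11, 6)) = -8424/½ = -8424*2 = -16848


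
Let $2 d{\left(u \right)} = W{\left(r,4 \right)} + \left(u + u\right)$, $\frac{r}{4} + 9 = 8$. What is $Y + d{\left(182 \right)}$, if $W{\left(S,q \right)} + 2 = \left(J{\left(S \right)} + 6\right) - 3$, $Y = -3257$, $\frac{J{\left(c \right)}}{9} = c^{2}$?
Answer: $- \frac{6005}{2} \approx -3002.5$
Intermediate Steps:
$J{\left(c \right)} = 9 c^{2}$
$r = -4$ ($r = -36 + 4 \cdot 8 = -36 + 32 = -4$)
$W{\left(S,q \right)} = 1 + 9 S^{2}$ ($W{\left(S,q \right)} = -2 + \left(\left(9 S^{2} + 6\right) - 3\right) = -2 + \left(\left(6 + 9 S^{2}\right) - 3\right) = -2 + \left(3 + 9 S^{2}\right) = 1 + 9 S^{2}$)
$d{\left(u \right)} = \frac{145}{2} + u$ ($d{\left(u \right)} = \frac{\left(1 + 9 \left(-4\right)^{2}\right) + \left(u + u\right)}{2} = \frac{\left(1 + 9 \cdot 16\right) + 2 u}{2} = \frac{\left(1 + 144\right) + 2 u}{2} = \frac{145 + 2 u}{2} = \frac{145}{2} + u$)
$Y + d{\left(182 \right)} = -3257 + \left(\frac{145}{2} + 182\right) = -3257 + \frac{509}{2} = - \frac{6005}{2}$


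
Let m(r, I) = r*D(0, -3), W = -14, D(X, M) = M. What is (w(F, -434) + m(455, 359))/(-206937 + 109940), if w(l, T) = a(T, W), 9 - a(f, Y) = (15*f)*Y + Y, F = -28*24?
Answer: 92482/96997 ≈ 0.95345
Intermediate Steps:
F = -672
a(f, Y) = 9 - Y - 15*Y*f (a(f, Y) = 9 - ((15*f)*Y + Y) = 9 - (15*Y*f + Y) = 9 - (Y + 15*Y*f) = 9 + (-Y - 15*Y*f) = 9 - Y - 15*Y*f)
w(l, T) = 23 + 210*T (w(l, T) = 9 - 1*(-14) - 15*(-14)*T = 9 + 14 + 210*T = 23 + 210*T)
m(r, I) = -3*r (m(r, I) = r*(-3) = -3*r)
(w(F, -434) + m(455, 359))/(-206937 + 109940) = ((23 + 210*(-434)) - 3*455)/(-206937 + 109940) = ((23 - 91140) - 1365)/(-96997) = (-91117 - 1365)*(-1/96997) = -92482*(-1/96997) = 92482/96997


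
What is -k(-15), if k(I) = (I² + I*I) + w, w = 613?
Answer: -1063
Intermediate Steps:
k(I) = 613 + 2*I² (k(I) = (I² + I*I) + 613 = (I² + I²) + 613 = 2*I² + 613 = 613 + 2*I²)
-k(-15) = -(613 + 2*(-15)²) = -(613 + 2*225) = -(613 + 450) = -1*1063 = -1063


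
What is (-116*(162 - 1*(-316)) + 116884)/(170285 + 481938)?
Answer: 61436/652223 ≈ 0.094195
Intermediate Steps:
(-116*(162 - 1*(-316)) + 116884)/(170285 + 481938) = (-116*(162 + 316) + 116884)/652223 = (-116*478 + 116884)*(1/652223) = (-55448 + 116884)*(1/652223) = 61436*(1/652223) = 61436/652223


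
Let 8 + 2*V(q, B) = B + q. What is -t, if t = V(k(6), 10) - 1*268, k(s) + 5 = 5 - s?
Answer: 270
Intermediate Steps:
k(s) = -s (k(s) = -5 + (5 - s) = -s)
V(q, B) = -4 + B/2 + q/2 (V(q, B) = -4 + (B + q)/2 = -4 + (B/2 + q/2) = -4 + B/2 + q/2)
t = -270 (t = (-4 + (½)*10 + (-1*6)/2) - 1*268 = (-4 + 5 + (½)*(-6)) - 268 = (-4 + 5 - 3) - 268 = -2 - 268 = -270)
-t = -1*(-270) = 270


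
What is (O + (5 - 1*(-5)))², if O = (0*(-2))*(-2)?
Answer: 100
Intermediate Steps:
O = 0 (O = 0*(-2) = 0)
(O + (5 - 1*(-5)))² = (0 + (5 - 1*(-5)))² = (0 + (5 + 5))² = (0 + 10)² = 10² = 100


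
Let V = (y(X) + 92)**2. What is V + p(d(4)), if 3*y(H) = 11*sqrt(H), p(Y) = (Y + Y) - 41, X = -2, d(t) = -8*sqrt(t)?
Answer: 75277/9 + 2024*I*sqrt(2)/3 ≈ 8364.1 + 954.12*I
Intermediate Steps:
p(Y) = -41 + 2*Y (p(Y) = 2*Y - 41 = -41 + 2*Y)
y(H) = 11*sqrt(H)/3 (y(H) = (11*sqrt(H))/3 = 11*sqrt(H)/3)
V = (92 + 11*I*sqrt(2)/3)**2 (V = (11*sqrt(-2)/3 + 92)**2 = (11*(I*sqrt(2))/3 + 92)**2 = (11*I*sqrt(2)/3 + 92)**2 = (92 + 11*I*sqrt(2)/3)**2 ≈ 8437.1 + 954.12*I)
V + p(d(4)) = (75934/9 + 2024*I*sqrt(2)/3) + (-41 + 2*(-8*sqrt(4))) = (75934/9 + 2024*I*sqrt(2)/3) + (-41 + 2*(-8*2)) = (75934/9 + 2024*I*sqrt(2)/3) + (-41 + 2*(-16)) = (75934/9 + 2024*I*sqrt(2)/3) + (-41 - 32) = (75934/9 + 2024*I*sqrt(2)/3) - 73 = 75277/9 + 2024*I*sqrt(2)/3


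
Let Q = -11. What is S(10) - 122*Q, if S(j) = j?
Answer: 1352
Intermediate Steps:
S(10) - 122*Q = 10 - 122*(-11) = 10 + 1342 = 1352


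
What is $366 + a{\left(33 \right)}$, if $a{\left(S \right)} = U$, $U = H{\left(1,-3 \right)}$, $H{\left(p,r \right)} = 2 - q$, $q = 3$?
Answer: $365$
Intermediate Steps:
$H{\left(p,r \right)} = -1$ ($H{\left(p,r \right)} = 2 - 3 = -1$)
$U = -1$
$a{\left(S \right)} = -1$
$366 + a{\left(33 \right)} = 366 - 1 = 365$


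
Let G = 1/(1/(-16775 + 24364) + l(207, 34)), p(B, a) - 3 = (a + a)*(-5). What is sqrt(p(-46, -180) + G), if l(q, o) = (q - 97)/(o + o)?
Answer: sqrt(34919443835453)/139143 ≈ 42.469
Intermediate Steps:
l(q, o) = (-97 + q)/(2*o) (l(q, o) = (-97 + q)/((2*o)) = (-97 + q)*(1/(2*o)) = (-97 + q)/(2*o))
p(B, a) = 3 - 10*a (p(B, a) = 3 + (a + a)*(-5) = 3 + (2*a)*(-5) = 3 - 10*a)
G = 258026/417429 (G = 1/(1/(-16775 + 24364) + (1/2)*(-97 + 207)/34) = 1/(1/7589 + (1/2)*(1/34)*110) = 1/(1/7589 + 55/34) = 1/(417429/258026) = 258026/417429 ≈ 0.61813)
sqrt(p(-46, -180) + G) = sqrt((3 - 10*(-180)) + 258026/417429) = sqrt((3 + 1800) + 258026/417429) = sqrt(1803 + 258026/417429) = sqrt(752882513/417429) = sqrt(34919443835453)/139143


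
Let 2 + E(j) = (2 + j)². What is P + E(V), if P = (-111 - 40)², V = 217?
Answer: 70760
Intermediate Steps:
E(j) = -2 + (2 + j)²
P = 22801 (P = (-151)² = 22801)
P + E(V) = 22801 + (-2 + (2 + 217)²) = 22801 + (-2 + 219²) = 22801 + (-2 + 47961) = 22801 + 47959 = 70760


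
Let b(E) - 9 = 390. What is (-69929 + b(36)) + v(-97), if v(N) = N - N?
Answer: -69530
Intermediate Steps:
v(N) = 0
b(E) = 399 (b(E) = 9 + 390 = 399)
(-69929 + b(36)) + v(-97) = (-69929 + 399) + 0 = -69530 + 0 = -69530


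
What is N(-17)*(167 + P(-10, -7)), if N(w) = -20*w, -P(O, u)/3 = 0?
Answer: 56780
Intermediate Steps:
P(O, u) = 0 (P(O, u) = -3*0 = 0)
N(-17)*(167 + P(-10, -7)) = (-20*(-17))*(167 + 0) = 340*167 = 56780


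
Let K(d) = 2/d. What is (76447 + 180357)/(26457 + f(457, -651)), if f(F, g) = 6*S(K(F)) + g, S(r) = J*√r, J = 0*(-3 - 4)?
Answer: 128402/12903 ≈ 9.9513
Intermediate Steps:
J = 0 (J = 0*(-7) = 0)
S(r) = 0 (S(r) = 0*√r = 0)
f(F, g) = g (f(F, g) = 6*0 + g = 0 + g = g)
(76447 + 180357)/(26457 + f(457, -651)) = (76447 + 180357)/(26457 - 651) = 256804/25806 = 256804*(1/25806) = 128402/12903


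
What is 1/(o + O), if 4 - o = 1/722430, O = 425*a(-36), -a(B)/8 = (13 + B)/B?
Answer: -722430/1566388781 ≈ -0.00046121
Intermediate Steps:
a(B) = -8*(13 + B)/B
O = -19550/9 (O = 425*(-8 - 104/(-36)) = 425*(-8 - 104*(-1/36)) = 425*(-8 + 26/9) = 425*(-46/9) = -19550/9 ≈ -2172.2)
o = 2889719/722430 (o = 4 - 1/722430 = 2889719/722430 ≈ 4.0000)
1/(o + O) = 1/(2889719/722430 - 19550/9) = 1/(-1566388781/722430) = -722430/1566388781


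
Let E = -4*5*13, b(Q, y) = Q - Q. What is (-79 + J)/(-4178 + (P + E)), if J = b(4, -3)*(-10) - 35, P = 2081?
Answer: 114/2357 ≈ 0.048367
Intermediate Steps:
b(Q, y) = 0
J = -35 (J = 0*(-10) - 35 = 0 - 35 = -35)
E = -260 (E = -20*13 = -260)
(-79 + J)/(-4178 + (P + E)) = (-79 - 35)/(-4178 + (2081 - 260)) = -114/(-4178 + 1821) = -114/(-2357) = -114*(-1/2357) = 114/2357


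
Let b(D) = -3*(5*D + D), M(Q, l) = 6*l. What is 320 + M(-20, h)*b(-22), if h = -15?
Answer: -35320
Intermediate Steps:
b(D) = -18*D
320 + M(-20, h)*b(-22) = 320 + (6*(-15))*(-18*(-22)) = 320 - 90*396 = 320 - 35640 = -35320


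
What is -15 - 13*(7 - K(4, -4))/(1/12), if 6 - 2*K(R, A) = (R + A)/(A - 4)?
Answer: -639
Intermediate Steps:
K(R, A) = 3 - (A + R)/(2*(-4 + A)) (K(R, A) = 3 - (R + A)/(2*(A - 4)) = 3 - (A + R)/(2*(-4 + A)))
-15 - 13*(7 - K(4, -4))/(1/12) = -15 - 13*(7 - (-24 - 1*4 + 5*(-4))/(2*(-4 - 4)))/(1/12) = -15 - 13*(7 - (-24 - 4 - 20)/(2*(-8)))/1/12 = -15 - 13*(7 - (-1)*(-48)/(2*8))*12 = -15 - 13*(7 - 1*3)*12 = -15 - 13*(7 - 3)*12 = -15 - 52*12 = -15 - 13*48 = -15 - 624 = -639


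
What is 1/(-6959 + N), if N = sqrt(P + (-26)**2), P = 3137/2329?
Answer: -16207511/112786491508 - sqrt(3674092989)/112786491508 ≈ -0.00014424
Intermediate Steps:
P = 3137/2329 (P = 3137*(1/2329) = 3137/2329 ≈ 1.3469)
N = sqrt(3674092989)/2329 (N = sqrt(3137/2329 + (-26)**2) = sqrt(3137/2329 + 676) = sqrt(1577541/2329) = sqrt(3674092989)/2329 ≈ 26.026)
1/(-6959 + N) = 1/(-6959 + sqrt(3674092989)/2329)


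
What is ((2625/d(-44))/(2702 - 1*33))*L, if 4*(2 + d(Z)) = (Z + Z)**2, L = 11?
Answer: 28875/5161846 ≈ 0.0055939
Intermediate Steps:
d(Z) = -2 + Z**2 (d(Z) = -2 + (Z + Z)**2/4 = -2 + (2*Z)**2/4 = -2 + (4*Z**2)/4 = -2 + Z**2)
((2625/d(-44))/(2702 - 1*33))*L = ((2625/(-2 + (-44)**2))/(2702 - 1*33))*11 = ((2625/(-2 + 1936))/(2702 - 33))*11 = ((2625/1934)/2669)*11 = ((2625*(1/1934))*(1/2669))*11 = ((2625/1934)*(1/2669))*11 = (2625/5161846)*11 = 28875/5161846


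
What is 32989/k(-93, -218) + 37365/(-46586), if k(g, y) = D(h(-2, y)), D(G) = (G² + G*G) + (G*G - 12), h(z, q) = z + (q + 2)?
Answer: -172269493/301877280 ≈ -0.57066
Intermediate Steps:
h(z, q) = 2 + q + z (h(z, q) = z + (2 + q) = 2 + q + z)
D(G) = -12 + 3*G² (D(G) = (G² + G²) + (G² - 12) = 2*G² + (-12 + G²) = -12 + 3*G²)
k(g, y) = -12 + 3*y² (k(g, y) = -12 + 3*(2 + y - 2)² = -12 + 3*y²)
32989/k(-93, -218) + 37365/(-46586) = 32989/(-12 + 3*(-218)²) + 37365/(-46586) = 32989/(-12 + 3*47524) + 37365*(-1/46586) = 32989/(-12 + 142572) - 37365/46586 = 32989/142560 - 37365/46586 = 32989*(1/142560) - 37365/46586 = 2999/12960 - 37365/46586 = -172269493/301877280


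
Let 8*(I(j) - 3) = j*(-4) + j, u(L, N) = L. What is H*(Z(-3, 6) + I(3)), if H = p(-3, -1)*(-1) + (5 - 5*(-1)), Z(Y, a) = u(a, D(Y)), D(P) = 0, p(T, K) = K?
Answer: 693/8 ≈ 86.625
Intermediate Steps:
Z(Y, a) = a
H = 11 (H = -1*(-1) + (5 - 5*(-1)) = 1 + (5 + 5) = 1 + 10 = 11)
I(j) = 3 - 3*j/8 (I(j) = 3 + (j*(-4) + j)/8 = 3 + (-4*j + j)/8 = 3 + (-3*j)/8 = 3 - 3*j/8)
H*(Z(-3, 6) + I(3)) = 11*(6 + (3 - 3/8*3)) = 11*(6 + (3 - 9/8)) = 11*(6 + 15/8) = 11*(63/8) = 693/8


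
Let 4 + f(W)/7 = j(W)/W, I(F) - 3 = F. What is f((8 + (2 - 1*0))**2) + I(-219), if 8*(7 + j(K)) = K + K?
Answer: -12137/50 ≈ -242.74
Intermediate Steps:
j(K) = -7 + K/4 (j(K) = -7 + (K + K)/8 = -7 + (2*K)/8 = -7 + K/4)
I(F) = 3 + F
f(W) = -28 + 7*(-7 + W/4)/W (f(W) = -28 + 7*((-7 + W/4)/W) = -28 + 7*(-7 + W/4)/W)
f((8 + (2 - 1*0))**2) + I(-219) = (-105/4 - 49/(8 + (2 - 1*0))**2) + (3 - 219) = (-105/4 - 49/(8 + (2 + 0))**2) - 216 = (-105/4 - 49/(8 + 2)**2) - 216 = (-105/4 - 49/(10**2)) - 216 = (-105/4 - 49/100) - 216 = -1337/50 - 216 = -12137/50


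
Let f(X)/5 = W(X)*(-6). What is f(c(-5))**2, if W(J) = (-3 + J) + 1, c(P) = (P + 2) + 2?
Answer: 8100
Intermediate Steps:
c(P) = 4 + P (c(P) = (2 + P) + 2 = 4 + P)
W(J) = -2 + J
f(X) = 60 - 30*X (f(X) = 5*((-2 + X)*(-6)) = 5*(12 - 6*X) = 60 - 30*X)
f(c(-5))**2 = (60 - 30*(4 - 5))**2 = (60 - 30*(-1))**2 = (60 + 30)**2 = 90**2 = 8100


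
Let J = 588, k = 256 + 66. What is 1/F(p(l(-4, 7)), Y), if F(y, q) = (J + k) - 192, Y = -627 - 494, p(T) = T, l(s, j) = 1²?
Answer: 1/718 ≈ 0.0013928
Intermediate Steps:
k = 322
l(s, j) = 1
Y = -1121
F(y, q) = 718 (F(y, q) = (588 + 322) - 192 = 910 - 192 = 718)
1/F(p(l(-4, 7)), Y) = 1/718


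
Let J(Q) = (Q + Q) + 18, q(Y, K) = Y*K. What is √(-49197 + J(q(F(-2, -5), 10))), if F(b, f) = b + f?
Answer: I*√49319 ≈ 222.08*I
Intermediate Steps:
q(Y, K) = K*Y
J(Q) = 18 + 2*Q (J(Q) = 2*Q + 18 = 18 + 2*Q)
√(-49197 + J(q(F(-2, -5), 10))) = √(-49197 + (18 + 2*(10*(-2 - 5)))) = √(-49197 + (18 + 2*(10*(-7)))) = √(-49197 + (18 + 2*(-70))) = √(-49197 + (18 - 140)) = √(-49197 - 122) = √(-49319) = I*√49319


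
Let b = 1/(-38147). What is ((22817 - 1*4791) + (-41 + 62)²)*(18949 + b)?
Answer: 13348824819434/38147 ≈ 3.4993e+8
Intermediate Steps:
b = -1/38147 ≈ -2.6214e-5
((22817 - 1*4791) + (-41 + 62)²)*(18949 + b) = ((22817 - 1*4791) + (-41 + 62)²)*(18949 - 1/38147) = ((22817 - 4791) + 21²)*(722847502/38147) = (18026 + 441)*(722847502/38147) = 18467*(722847502/38147) = 13348824819434/38147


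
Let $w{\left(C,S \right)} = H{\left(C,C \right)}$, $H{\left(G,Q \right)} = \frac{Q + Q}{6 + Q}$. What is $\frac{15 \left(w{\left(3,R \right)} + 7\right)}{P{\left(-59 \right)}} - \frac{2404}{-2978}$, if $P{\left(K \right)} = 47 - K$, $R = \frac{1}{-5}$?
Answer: $\frac{298647}{157834} \approx 1.8922$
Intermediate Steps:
$H{\left(G,Q \right)} = \frac{2 Q}{6 + Q}$
$R = - \frac{1}{5} \approx -0.2$
$w{\left(C,S \right)} = \frac{2 C}{6 + C}$
$\frac{15 \left(w{\left(3,R \right)} + 7\right)}{P{\left(-59 \right)}} - \frac{2404}{-2978} = \frac{15 \left(2 \cdot 3 \frac{1}{6 + 3} + 7\right)}{47 - -59} - \frac{2404}{-2978} = \frac{15 \left(2 \cdot 3 \cdot \frac{1}{9} + 7\right)}{47 + 59} - - \frac{1202}{1489} = \frac{15 \left(2 \cdot 3 \cdot \frac{1}{9} + 7\right)}{106} + \frac{1202}{1489} = 15 \left(\frac{2}{3} + 7\right) \frac{1}{106} + \frac{1202}{1489} = 15 \cdot \frac{23}{3} \cdot \frac{1}{106} + \frac{1202}{1489} = 115 \cdot \frac{1}{106} + \frac{1202}{1489} = \frac{115}{106} + \frac{1202}{1489} = \frac{298647}{157834}$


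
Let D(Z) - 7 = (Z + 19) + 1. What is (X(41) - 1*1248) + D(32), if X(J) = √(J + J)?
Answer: -1189 + √82 ≈ -1179.9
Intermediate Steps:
X(J) = √2*√J (X(J) = √(2*J) = √2*√J)
D(Z) = 27 + Z (D(Z) = 7 + ((Z + 19) + 1) = 7 + ((19 + Z) + 1) = 7 + (20 + Z) = 27 + Z)
(X(41) - 1*1248) + D(32) = (√2*√41 - 1*1248) + (27 + 32) = (√82 - 1248) + 59 = (-1248 + √82) + 59 = -1189 + √82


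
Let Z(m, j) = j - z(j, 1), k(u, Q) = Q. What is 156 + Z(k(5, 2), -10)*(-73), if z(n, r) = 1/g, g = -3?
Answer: 2585/3 ≈ 861.67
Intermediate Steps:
z(n, r) = -⅓ (z(n, r) = 1/(-3) = -⅓)
Z(m, j) = ⅓ + j (Z(m, j) = j - 1*(-⅓) = j + ⅓ = ⅓ + j)
156 + Z(k(5, 2), -10)*(-73) = 156 + (⅓ - 10)*(-73) = 156 - 29/3*(-73) = 156 + 2117/3 = 2585/3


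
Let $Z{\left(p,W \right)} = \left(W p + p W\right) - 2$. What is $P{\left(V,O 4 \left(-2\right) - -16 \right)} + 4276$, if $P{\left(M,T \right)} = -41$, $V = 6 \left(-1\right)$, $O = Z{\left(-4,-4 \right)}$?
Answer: $4235$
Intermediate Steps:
$Z{\left(p,W \right)} = -2 + 2 W p$ ($Z{\left(p,W \right)} = \left(W p + W p\right) - 2 = 2 W p - 2 = -2 + 2 W p$)
$O = 30$ ($O = -2 + 2 \left(-4\right) \left(-4\right) = -2 + 32 = 30$)
$V = -6$
$P{\left(V,O 4 \left(-2\right) - -16 \right)} + 4276 = -41 + 4276 = 4235$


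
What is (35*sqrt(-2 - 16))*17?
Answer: 1785*I*sqrt(2) ≈ 2524.4*I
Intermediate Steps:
(35*sqrt(-2 - 16))*17 = (35*sqrt(-18))*17 = (35*(3*I*sqrt(2)))*17 = (105*I*sqrt(2))*17 = 1785*I*sqrt(2)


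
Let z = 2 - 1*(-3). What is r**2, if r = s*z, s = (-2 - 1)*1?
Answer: 225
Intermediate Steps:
z = 5 (z = 2 + 3 = 5)
s = -3 (s = -3*1 = -3)
r = -15 (r = -3*5 = -15)
r**2 = (-15)**2 = 225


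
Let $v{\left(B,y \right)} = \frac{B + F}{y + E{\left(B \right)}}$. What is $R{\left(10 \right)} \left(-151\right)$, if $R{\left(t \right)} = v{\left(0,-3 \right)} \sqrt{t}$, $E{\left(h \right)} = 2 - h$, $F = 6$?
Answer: $906 \sqrt{10} \approx 2865.0$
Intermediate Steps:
$v{\left(B,y \right)} = \frac{6 + B}{2 + y - B}$ ($v{\left(B,y \right)} = \frac{B + 6}{y - \left(-2 + B\right)} = \frac{6 + B}{2 + y - B}$)
$R{\left(t \right)} = - 6 \sqrt{t}$ ($R{\left(t \right)} = \frac{6 + 0}{2 - 3 - 0} \sqrt{t} = \frac{1}{2 - 3 + 0} \cdot 6 \sqrt{t} = \frac{1}{-1} \cdot 6 \sqrt{t} = \left(-1\right) 6 \sqrt{t} = - 6 \sqrt{t}$)
$R{\left(10 \right)} \left(-151\right) = - 6 \sqrt{10} \left(-151\right) = 906 \sqrt{10}$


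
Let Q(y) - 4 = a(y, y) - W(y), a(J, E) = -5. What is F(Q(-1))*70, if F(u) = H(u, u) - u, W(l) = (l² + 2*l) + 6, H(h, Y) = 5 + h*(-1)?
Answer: 1190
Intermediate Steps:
H(h, Y) = 5 - h
W(l) = 6 + l² + 2*l
Q(y) = -7 - y² - 2*y (Q(y) = 4 + (-5 - (6 + y² + 2*y)) = 4 + (-5 + (-6 - y² - 2*y)) = 4 + (-11 - y² - 2*y) = -7 - y² - 2*y)
F(u) = 5 - 2*u (F(u) = (5 - u) - u = 5 - 2*u)
F(Q(-1))*70 = (5 - 2*(-7 - 1*(-1)² - 2*(-1)))*70 = (5 - 2*(-7 - 1*1 + 2))*70 = (5 - 2*(-7 - 1 + 2))*70 = (5 - 2*(-6))*70 = (5 + 12)*70 = 17*70 = 1190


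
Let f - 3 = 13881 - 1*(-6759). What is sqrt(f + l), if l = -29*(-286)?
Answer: sqrt(28937) ≈ 170.11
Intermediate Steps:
f = 20643 (f = 3 + (13881 - 1*(-6759)) = 3 + (13881 + 6759) = 3 + 20640 = 20643)
l = 8294
sqrt(f + l) = sqrt(20643 + 8294) = sqrt(28937)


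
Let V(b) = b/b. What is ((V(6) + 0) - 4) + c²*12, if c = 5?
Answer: 297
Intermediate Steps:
V(b) = 1
((V(6) + 0) - 4) + c²*12 = ((1 + 0) - 4) + 5²*12 = (1 - 4) + 25*12 = -3 + 300 = 297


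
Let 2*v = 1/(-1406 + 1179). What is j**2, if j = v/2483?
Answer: 1/1270764707524 ≈ 7.8693e-13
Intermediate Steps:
v = -1/454 (v = 1/(2*(-1406 + 1179)) = (1/2)/(-227) = (1/2)*(-1/227) = -1/454 ≈ -0.0022026)
j = -1/1127282 (j = -1/454/2483 = -1/454*1/2483 = -1/1127282 ≈ -8.8709e-7)
j**2 = (-1/1127282)**2 = 1/1270764707524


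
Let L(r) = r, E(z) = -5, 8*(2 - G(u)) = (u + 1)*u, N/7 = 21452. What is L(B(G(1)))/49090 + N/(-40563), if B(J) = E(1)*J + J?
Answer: -7371834701/1991237670 ≈ -3.7021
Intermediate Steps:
N = 150164 (N = 7*21452 = 150164)
G(u) = 2 - u*(1 + u)/8 (G(u) = 2 - (u + 1)*u/8 = 2 - (1 + u)*u/8 = 2 - u*(1 + u)/8)
B(J) = -4*J (B(J) = -5*J + J = -4*J)
L(B(G(1)))/49090 + N/(-40563) = -4*(2 - ⅛*1 - ⅛*1²)/49090 + 150164/(-40563) = -4*(2 - ⅛ - ⅛*1)*(1/49090) + 150164*(-1/40563) = -4*(2 - ⅛ - ⅛)*(1/49090) - 150164/40563 = -4*7/4*(1/49090) - 150164/40563 = -7*1/49090 - 150164/40563 = -7/49090 - 150164/40563 = -7371834701/1991237670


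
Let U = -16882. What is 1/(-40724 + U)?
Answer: -1/57606 ≈ -1.7359e-5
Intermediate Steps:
1/(-40724 + U) = 1/(-40724 - 16882) = 1/(-57606) = -1/57606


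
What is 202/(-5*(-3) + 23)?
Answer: 101/19 ≈ 5.3158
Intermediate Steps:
202/(-5*(-3) + 23) = 202/(15 + 23) = 202/38 = 202*(1/38) = 101/19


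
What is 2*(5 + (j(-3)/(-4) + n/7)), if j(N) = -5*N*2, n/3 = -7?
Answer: -11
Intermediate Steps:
n = -21 (n = 3*(-7) = -21)
j(N) = -10*N
2*(5 + (j(-3)/(-4) + n/7)) = 2*(5 + (-10*(-3)/(-4) - 21/7)) = 2*(5 + (30*(-¼) - 21*⅐)) = 2*(5 + (-15/2 - 3)) = 2*(5 - 21/2) = 2*(-11/2) = -11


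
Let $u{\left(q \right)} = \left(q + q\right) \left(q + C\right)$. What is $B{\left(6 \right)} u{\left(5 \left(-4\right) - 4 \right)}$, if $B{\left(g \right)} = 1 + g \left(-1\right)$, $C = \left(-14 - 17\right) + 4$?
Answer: $-12240$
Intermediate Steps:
$C = -27$ ($C = -31 + 4 = -27$)
$B{\left(g \right)} = 1 - g$
$u{\left(q \right)} = 2 q \left(-27 + q\right)$ ($u{\left(q \right)} = \left(q + q\right) \left(q - 27\right) = 2 q \left(-27 + q\right)$)
$B{\left(6 \right)} u{\left(5 \left(-4\right) - 4 \right)} = \left(1 - 6\right) 2 \left(5 \left(-4\right) - 4\right) \left(-27 + \left(5 \left(-4\right) - 4\right)\right) = \left(1 - 6\right) 2 \left(-20 - 4\right) \left(-27 - 24\right) = - 5 \cdot 2 \left(-24\right) \left(-27 - 24\right) = - 5 \cdot 2 \left(-24\right) \left(-51\right) = \left(-5\right) 2448 = -12240$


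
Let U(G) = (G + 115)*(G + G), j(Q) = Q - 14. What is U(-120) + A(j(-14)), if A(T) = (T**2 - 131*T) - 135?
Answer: 5517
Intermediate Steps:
j(Q) = -14 + Q
U(G) = 2*G*(115 + G) (U(G) = (115 + G)*(2*G) = 2*G*(115 + G))
A(T) = -135 + T**2 - 131*T
U(-120) + A(j(-14)) = 2*(-120)*(115 - 120) + (-135 + (-14 - 14)**2 - 131*(-14 - 14)) = 2*(-120)*(-5) + (-135 + (-28)**2 - 131*(-28)) = 1200 + (-135 + 784 + 3668) = 1200 + 4317 = 5517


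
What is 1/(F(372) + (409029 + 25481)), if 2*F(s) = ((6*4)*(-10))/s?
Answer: 31/13469800 ≈ 2.3014e-6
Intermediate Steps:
F(s) = -120/s (F(s) = (((6*4)*(-10))/s)/2 = ((24*(-10))/s)/2 = (-240/s)/2 = -120/s)
1/(F(372) + (409029 + 25481)) = 1/(-120/372 + (409029 + 25481)) = 1/(-120*1/372 + 434510) = 1/(-10/31 + 434510) = 1/(13469800/31) = 31/13469800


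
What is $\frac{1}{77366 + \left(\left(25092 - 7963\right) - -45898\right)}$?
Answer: $\frac{1}{140393} \approx 7.1229 \cdot 10^{-6}$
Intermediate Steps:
$\frac{1}{77366 + \left(\left(25092 - 7963\right) - -45898\right)} = \frac{1}{77366 + \left(17129 + 45898\right)} = \frac{1}{77366 + 63027} = \frac{1}{140393}$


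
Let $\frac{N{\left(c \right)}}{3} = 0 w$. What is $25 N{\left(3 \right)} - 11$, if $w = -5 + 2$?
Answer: $-11$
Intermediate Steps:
$w = -3$
$N{\left(c \right)} = 0$ ($N{\left(c \right)} = 3 \cdot 0 \left(-3\right) = 3 \cdot 0 = 0$)
$25 N{\left(3 \right)} - 11 = 25 \cdot 0 - 11 = 0 - 11 = -11$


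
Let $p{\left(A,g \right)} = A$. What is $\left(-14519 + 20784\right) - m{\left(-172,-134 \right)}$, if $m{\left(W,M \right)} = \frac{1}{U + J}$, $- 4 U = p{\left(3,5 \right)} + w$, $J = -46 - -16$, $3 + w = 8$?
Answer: $\frac{200481}{32} \approx 6265.0$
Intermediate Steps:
$w = 5$ ($w = -3 + 8 = 5$)
$J = -30$ ($J = -46 + 16 = -30$)
$U = -2$ ($U = - \frac{3 + 5}{4} = \left(- \frac{1}{4}\right) 8 = -2$)
$m{\left(W,M \right)} = - \frac{1}{32}$ ($m{\left(W,M \right)} = \frac{1}{-2 - 30} = \frac{1}{-32} = - \frac{1}{32}$)
$\left(-14519 + 20784\right) - m{\left(-172,-134 \right)} = \left(-14519 + 20784\right) - - \frac{1}{32} = 6265 + \frac{1}{32} = \frac{200481}{32}$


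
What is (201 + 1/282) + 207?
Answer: 115057/282 ≈ 408.00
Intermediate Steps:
(201 + 1/282) + 207 = 56683/282 + 207 = 115057/282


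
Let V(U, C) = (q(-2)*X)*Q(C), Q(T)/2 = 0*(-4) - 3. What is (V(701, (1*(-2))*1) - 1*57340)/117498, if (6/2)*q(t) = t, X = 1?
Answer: -9556/19583 ≈ -0.48797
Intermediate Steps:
q(t) = t/3
Q(T) = -6 (Q(T) = 2*(0*(-4) - 3) = 2*(0 - 3) = 2*(-3) = -6)
V(U, C) = 4 (V(U, C) = (((⅓)*(-2))*1)*(-6) = -⅔*1*(-6) = -⅔*(-6) = 4)
(V(701, (1*(-2))*1) - 1*57340)/117498 = (4 - 1*57340)/117498 = (4 - 57340)*(1/117498) = -57336*1/117498 = -9556/19583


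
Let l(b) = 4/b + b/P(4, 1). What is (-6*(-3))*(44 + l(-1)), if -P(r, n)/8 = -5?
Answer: 14391/20 ≈ 719.55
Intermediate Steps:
P(r, n) = 40 (P(r, n) = -8*(-5) = 40)
l(b) = 4/b + b/40
(-6*(-3))*(44 + l(-1)) = (-6*(-3))*(44 + (4/(-1) + (1/40)*(-1))) = 18*(44 + (4*(-1) - 1/40)) = 18*(44 + (-4 - 1/40)) = 18*(44 - 161/40) = 18*(1599/40) = 14391/20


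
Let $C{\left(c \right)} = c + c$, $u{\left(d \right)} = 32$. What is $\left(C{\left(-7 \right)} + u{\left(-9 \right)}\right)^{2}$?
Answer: $324$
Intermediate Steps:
$C{\left(c \right)} = 2 c$
$\left(C{\left(-7 \right)} + u{\left(-9 \right)}\right)^{2} = \left(2 \left(-7\right) + 32\right)^{2} = \left(-14 + 32\right)^{2} = 18^{2} = 324$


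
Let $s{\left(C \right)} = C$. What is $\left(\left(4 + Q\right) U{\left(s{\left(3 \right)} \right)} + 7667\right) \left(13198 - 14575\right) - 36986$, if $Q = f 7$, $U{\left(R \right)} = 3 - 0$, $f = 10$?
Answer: $-10900139$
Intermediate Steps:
$U{\left(R \right)} = 3$ ($U{\left(R \right)} = 3 + 0 = 3$)
$Q = 70$ ($Q = 10 \cdot 7 = 70$)
$\left(\left(4 + Q\right) U{\left(s{\left(3 \right)} \right)} + 7667\right) \left(13198 - 14575\right) - 36986 = \left(\left(4 + 70\right) 3 + 7667\right) \left(13198 - 14575\right) - 36986 = \left(74 \cdot 3 + 7667\right) \left(-1377\right) - 36986 = \left(222 + 7667\right) \left(-1377\right) - 36986 = 7889 \left(-1377\right) - 36986 = -10863153 - 36986 = -10900139$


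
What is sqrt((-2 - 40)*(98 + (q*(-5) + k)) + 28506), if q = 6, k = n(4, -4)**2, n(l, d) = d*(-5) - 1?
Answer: 2*sqrt(2622) ≈ 102.41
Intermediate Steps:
n(l, d) = -1 - 5*d (n(l, d) = -5*d - 1 = -1 - 5*d)
k = 361 (k = (-1 - 5*(-4))**2 = (-1 + 20)**2 = 19**2 = 361)
sqrt((-2 - 40)*(98 + (q*(-5) + k)) + 28506) = sqrt((-2 - 40)*(98 + (6*(-5) + 361)) + 28506) = sqrt(-42*(98 + (-30 + 361)) + 28506) = sqrt(-42*(98 + 331) + 28506) = sqrt(-42*429 + 28506) = sqrt(-18018 + 28506) = sqrt(10488) = 2*sqrt(2622)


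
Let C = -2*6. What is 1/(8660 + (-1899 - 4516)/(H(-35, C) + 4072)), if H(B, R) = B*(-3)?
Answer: 4177/36166405 ≈ 0.00011549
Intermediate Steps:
C = -12
H(B, R) = -3*B
1/(8660 + (-1899 - 4516)/(H(-35, C) + 4072)) = 1/(8660 + (-1899 - 4516)/(-3*(-35) + 4072)) = 1/(8660 - 6415/(105 + 4072)) = 1/(8660 - 6415/4177) = 1/(36166405/4177) = 4177/36166405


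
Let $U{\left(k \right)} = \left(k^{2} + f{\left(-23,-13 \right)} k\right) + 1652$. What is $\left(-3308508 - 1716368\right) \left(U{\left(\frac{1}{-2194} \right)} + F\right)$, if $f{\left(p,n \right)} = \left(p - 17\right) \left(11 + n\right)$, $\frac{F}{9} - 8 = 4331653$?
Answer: $- \frac{235751235370136094023}{1203409} \approx -1.959 \cdot 10^{14}$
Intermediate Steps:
$F = 38984949$ ($F = 72 + 9 \cdot 4331653 = 72 + 38984877 = 38984949$)
$f{\left(p,n \right)} = \left(-17 + p\right) \left(11 + n\right)$
$U{\left(k \right)} = 1652 + k^{2} + 80 k$ ($U{\left(k \right)} = \left(k^{2} + \left(-187 - -221 + 11 \left(-23\right) - -299\right) k\right) + 1652 = \left(k^{2} + \left(-187 + 221 - 253 + 299\right) k\right) + 1652 = \left(k^{2} + 80 k\right) + 1652 = 1652 + k^{2} + 80 k$)
$\left(-3308508 - 1716368\right) \left(U{\left(\frac{1}{-2194} \right)} + F\right) = \left(-3308508 - 1716368\right) \left(\left(1652 + \left(\frac{1}{-2194}\right)^{2} + \frac{80}{-2194}\right) + 38984949\right) = - 5024876 \left(\left(1652 + \left(- \frac{1}{2194}\right)^{2} + 80 \left(- \frac{1}{2194}\right)\right) + 38984949\right) = - 5024876 \left(\left(1652 + \frac{1}{4813636} - \frac{40}{1097}\right) + 38984949\right) = - 5024876 \left(\frac{7951951153}{4813636} + 38984949\right) = \left(-5024876\right) \frac{187667305915717}{4813636} = - \frac{235751235370136094023}{1203409}$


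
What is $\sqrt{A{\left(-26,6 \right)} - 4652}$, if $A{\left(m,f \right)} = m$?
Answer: $i \sqrt{4678} \approx 68.396 i$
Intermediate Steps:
$\sqrt{A{\left(-26,6 \right)} - 4652} = \sqrt{-26 - 4652} = \sqrt{-4678} = i \sqrt{4678}$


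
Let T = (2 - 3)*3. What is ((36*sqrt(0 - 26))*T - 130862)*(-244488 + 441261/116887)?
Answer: 3739646985136890/116887 + 3086318980260*I*sqrt(26)/116887 ≈ 3.1994e+10 + 1.3464e+8*I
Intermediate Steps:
T = -3 (T = -1*3 = -3)
((36*sqrt(0 - 26))*T - 130862)*(-244488 + 441261/116887) = ((36*sqrt(0 - 26))*(-3) - 130862)*(-244488 + 441261/116887) = ((36*sqrt(-26))*(-3) - 130862)*(-244488 + 441261*(1/116887)) = ((36*(I*sqrt(26)))*(-3) - 130862)*(-244488 + 441261/116887) = ((36*I*sqrt(26))*(-3) - 130862)*(-28577027595/116887) = (-108*I*sqrt(26) - 130862)*(-28577027595/116887) = (-130862 - 108*I*sqrt(26))*(-28577027595/116887) = 3739646985136890/116887 + 3086318980260*I*sqrt(26)/116887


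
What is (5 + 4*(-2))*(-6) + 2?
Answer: 20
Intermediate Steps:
(5 + 4*(-2))*(-6) + 2 = (5 - 8)*(-6) + 2 = -3*(-6) + 2 = 18 + 2 = 20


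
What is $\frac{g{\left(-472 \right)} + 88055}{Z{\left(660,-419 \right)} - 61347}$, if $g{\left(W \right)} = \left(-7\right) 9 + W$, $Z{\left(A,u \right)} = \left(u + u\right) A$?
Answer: $- \frac{87520}{614427} \approx -0.14244$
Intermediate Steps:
$Z{\left(A,u \right)} = 2 A u$ ($Z{\left(A,u \right)} = 2 u A = 2 A u$)
$g{\left(W \right)} = -63 + W$
$\frac{g{\left(-472 \right)} + 88055}{Z{\left(660,-419 \right)} - 61347} = \frac{\left(-63 - 472\right) + 88055}{2 \cdot 660 \left(-419\right) - 61347} = \frac{-535 + 88055}{-553080 - 61347} = \frac{87520}{-614427} = 87520 \left(- \frac{1}{614427}\right) = - \frac{87520}{614427}$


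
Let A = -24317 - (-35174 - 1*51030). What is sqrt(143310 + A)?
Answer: sqrt(205197) ≈ 452.99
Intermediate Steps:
A = 61887 (A = -24317 - (-35174 - 51030) = -24317 - 1*(-86204) = -24317 + 86204 = 61887)
sqrt(143310 + A) = sqrt(143310 + 61887) = sqrt(205197)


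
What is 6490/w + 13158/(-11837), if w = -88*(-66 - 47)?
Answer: -2455501/5350324 ≈ -0.45894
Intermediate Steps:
w = 9944 (w = -88*(-113) = 9944)
6490/w + 13158/(-11837) = 6490/9944 + 13158/(-11837) = 6490*(1/9944) + 13158*(-1/11837) = 295/452 - 13158/11837 = -2455501/5350324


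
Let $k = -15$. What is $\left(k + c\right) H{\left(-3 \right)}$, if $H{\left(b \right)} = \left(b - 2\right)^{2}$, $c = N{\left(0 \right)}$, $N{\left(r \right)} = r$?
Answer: $-375$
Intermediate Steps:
$c = 0$
$H{\left(b \right)} = \left(-2 + b\right)^{2}$
$\left(k + c\right) H{\left(-3 \right)} = \left(-15 + 0\right) \left(-2 - 3\right)^{2} = - 15 \left(-5\right)^{2} = \left(-15\right) 25 = -375$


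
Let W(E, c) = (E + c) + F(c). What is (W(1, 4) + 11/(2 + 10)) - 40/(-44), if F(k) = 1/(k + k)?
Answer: 1835/264 ≈ 6.9508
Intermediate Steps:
F(k) = 1/(2*k)
W(E, c) = E + c + 1/(2*c) (W(E, c) = (E + c) + 1/(2*c) = E + c + 1/(2*c))
(W(1, 4) + 11/(2 + 10)) - 40/(-44) = ((1 + 4 + (1/2)/4) + 11/(2 + 10)) - 40/(-44) = ((1 + 4 + (1/2)*(1/4)) + 11/12) - 40*(-1/44) = ((1 + 4 + 1/8) + (1/12)*11) + 10/11 = (41/8 + 11/12) + 10/11 = 145/24 + 10/11 = 1835/264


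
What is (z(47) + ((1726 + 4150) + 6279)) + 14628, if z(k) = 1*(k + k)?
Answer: 26877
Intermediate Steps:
z(k) = 2*k (z(k) = 1*(2*k) = 2*k)
(z(47) + ((1726 + 4150) + 6279)) + 14628 = (2*47 + ((1726 + 4150) + 6279)) + 14628 = (94 + (5876 + 6279)) + 14628 = (94 + 12155) + 14628 = 12249 + 14628 = 26877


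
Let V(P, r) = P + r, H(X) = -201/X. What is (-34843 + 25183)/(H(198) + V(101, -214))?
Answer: 18216/215 ≈ 84.726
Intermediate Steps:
(-34843 + 25183)/(H(198) + V(101, -214)) = (-34843 + 25183)/(-201/198 + (101 - 214)) = -9660/(-201*1/198 - 113) = -9660/(-67/66 - 113) = -9660/(-7525/66) = -9660*(-66/7525) = 18216/215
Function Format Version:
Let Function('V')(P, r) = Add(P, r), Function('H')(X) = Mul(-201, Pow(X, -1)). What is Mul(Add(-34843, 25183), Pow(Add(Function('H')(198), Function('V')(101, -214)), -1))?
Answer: Rational(18216, 215) ≈ 84.726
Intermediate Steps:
Mul(Add(-34843, 25183), Pow(Add(Function('H')(198), Function('V')(101, -214)), -1)) = Mul(Add(-34843, 25183), Pow(Add(Mul(-201, Pow(198, -1)), Add(101, -214)), -1)) = Mul(-9660, Pow(Add(Mul(-201, Rational(1, 198)), -113), -1)) = Mul(-9660, Pow(Add(Rational(-67, 66), -113), -1)) = Mul(-9660, Pow(Rational(-7525, 66), -1)) = Mul(-9660, Rational(-66, 7525)) = Rational(18216, 215)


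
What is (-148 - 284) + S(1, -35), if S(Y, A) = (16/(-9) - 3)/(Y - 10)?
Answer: -34949/81 ≈ -431.47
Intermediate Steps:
S(Y, A) = -43/(9*(-10 + Y)) (S(Y, A) = (16*(-⅑) - 3)/(-10 + Y) = (-16/9 - 3)/(-10 + Y) = -43/(9*(-10 + Y)))
(-148 - 284) + S(1, -35) = (-148 - 284) - 43/(-90 + 9*1) = -432 - 43/(-90 + 9) = -432 - 43/(-81) = -432 - 43*(-1/81) = -432 + 43/81 = -34949/81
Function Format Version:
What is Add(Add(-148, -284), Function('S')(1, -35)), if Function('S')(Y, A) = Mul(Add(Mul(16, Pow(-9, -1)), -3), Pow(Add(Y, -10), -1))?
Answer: Rational(-34949, 81) ≈ -431.47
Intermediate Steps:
Function('S')(Y, A) = Mul(Rational(-43, 9), Pow(Add(-10, Y), -1)) (Function('S')(Y, A) = Mul(Add(Mul(16, Rational(-1, 9)), -3), Pow(Add(-10, Y), -1)) = Mul(Add(Rational(-16, 9), -3), Pow(Add(-10, Y), -1)) = Mul(Rational(-43, 9), Pow(Add(-10, Y), -1)))
Add(Add(-148, -284), Function('S')(1, -35)) = Add(Add(-148, -284), Mul(-43, Pow(Add(-90, Mul(9, 1)), -1))) = Add(-432, Mul(-43, Pow(Add(-90, 9), -1))) = Add(-432, Mul(-43, Pow(-81, -1))) = Add(-432, Mul(-43, Rational(-1, 81))) = Add(-432, Rational(43, 81)) = Rational(-34949, 81)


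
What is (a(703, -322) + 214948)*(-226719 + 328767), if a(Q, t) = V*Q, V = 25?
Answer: 23728507104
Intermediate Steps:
a(Q, t) = 25*Q
(a(703, -322) + 214948)*(-226719 + 328767) = (25*703 + 214948)*(-226719 + 328767) = (17575 + 214948)*102048 = 232523*102048 = 23728507104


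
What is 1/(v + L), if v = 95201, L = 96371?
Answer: 1/191572 ≈ 5.2200e-6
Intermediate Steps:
1/(v + L) = 1/(95201 + 96371) = 1/191572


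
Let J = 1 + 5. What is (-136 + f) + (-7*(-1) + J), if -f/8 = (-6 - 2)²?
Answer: -635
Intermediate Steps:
J = 6
f = -512 (f = -8*(-6 - 2)² = -8*(-8)² = -8*64 = -512)
(-136 + f) + (-7*(-1) + J) = (-136 - 512) + (-7*(-1) + 6) = -648 + (7 + 6) = -648 + 13 = -635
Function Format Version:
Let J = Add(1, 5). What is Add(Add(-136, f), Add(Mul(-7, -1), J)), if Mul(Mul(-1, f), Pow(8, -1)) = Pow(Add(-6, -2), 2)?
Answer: -635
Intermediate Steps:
J = 6
f = -512 (f = Mul(-8, Pow(Add(-6, -2), 2)) = Mul(-8, Pow(-8, 2)) = Mul(-8, 64) = -512)
Add(Add(-136, f), Add(Mul(-7, -1), J)) = Add(Add(-136, -512), Add(Mul(-7, -1), 6)) = Add(-648, Add(7, 6)) = Add(-648, 13) = -635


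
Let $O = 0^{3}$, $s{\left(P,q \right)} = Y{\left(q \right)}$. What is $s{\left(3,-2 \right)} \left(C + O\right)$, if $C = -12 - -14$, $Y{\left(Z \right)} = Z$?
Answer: $-4$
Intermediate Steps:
$s{\left(P,q \right)} = q$
$O = 0$
$C = 2$ ($C = -12 + 14 = 2$)
$s{\left(3,-2 \right)} \left(C + O\right) = - 2 \left(2 + 0\right) = \left(-2\right) 2 = -4$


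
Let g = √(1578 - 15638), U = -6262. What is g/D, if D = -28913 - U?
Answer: -2*I*√3515/22651 ≈ -0.0052349*I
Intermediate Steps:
D = -22651 (D = -28913 - 1*(-6262) = -28913 + 6262 = -22651)
g = 2*I*√3515 (g = √(-14060) = 2*I*√3515 ≈ 118.57*I)
g/D = (2*I*√3515)/(-22651) = (2*I*√3515)*(-1/22651) = -2*I*√3515/22651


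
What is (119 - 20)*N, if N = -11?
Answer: -1089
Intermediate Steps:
(119 - 20)*N = (119 - 20)*(-11) = 99*(-11) = -1089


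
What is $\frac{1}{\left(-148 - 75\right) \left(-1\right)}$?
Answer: $\frac{1}{223} \approx 0.0044843$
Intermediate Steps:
$\frac{1}{\left(-148 - 75\right) \left(-1\right)} = \frac{1}{\left(-223\right) \left(-1\right)} = \frac{1}{223}$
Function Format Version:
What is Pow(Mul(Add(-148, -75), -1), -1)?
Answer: Rational(1, 223) ≈ 0.0044843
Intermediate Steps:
Pow(Mul(Add(-148, -75), -1), -1) = Pow(Mul(-223, -1), -1) = Pow(223, -1) = Rational(1, 223)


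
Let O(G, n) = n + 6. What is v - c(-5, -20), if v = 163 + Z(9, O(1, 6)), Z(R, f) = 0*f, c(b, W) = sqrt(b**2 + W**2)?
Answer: 163 - 5*sqrt(17) ≈ 142.38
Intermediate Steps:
O(G, n) = 6 + n
c(b, W) = sqrt(W**2 + b**2)
Z(R, f) = 0
v = 163 (v = 163 + 0 = 163)
v - c(-5, -20) = 163 - sqrt((-20)**2 + (-5)**2) = 163 - sqrt(400 + 25) = 163 - sqrt(425) = 163 - 5*sqrt(17)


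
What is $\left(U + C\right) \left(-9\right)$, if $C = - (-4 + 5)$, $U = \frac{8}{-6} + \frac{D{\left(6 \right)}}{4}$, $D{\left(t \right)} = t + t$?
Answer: $-6$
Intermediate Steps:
$D{\left(t \right)} = 2 t$
$U = \frac{5}{3}$ ($U = \frac{8}{-6} + \frac{2 \cdot 6}{4} = 8 \left(- \frac{1}{6}\right) + 12 \cdot \frac{1}{4} = - \frac{4}{3} + 3 = \frac{5}{3} \approx 1.6667$)
$C = -1$ ($C = \left(-1\right) 1 = -1$)
$\left(U + C\right) \left(-9\right) = \left(\frac{5}{3} - 1\right) \left(-9\right) = \frac{2}{3} \left(-9\right) = -6$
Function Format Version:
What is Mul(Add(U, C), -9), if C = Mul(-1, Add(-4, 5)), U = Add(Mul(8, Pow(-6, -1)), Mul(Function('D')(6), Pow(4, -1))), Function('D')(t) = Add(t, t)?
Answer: -6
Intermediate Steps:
Function('D')(t) = Mul(2, t)
U = Rational(5, 3) (U = Add(Mul(8, Pow(-6, -1)), Mul(Mul(2, 6), Pow(4, -1))) = Add(Mul(8, Rational(-1, 6)), Mul(12, Rational(1, 4))) = Add(Rational(-4, 3), 3) = Rational(5, 3) ≈ 1.6667)
C = -1 (C = Mul(-1, 1) = -1)
Mul(Add(U, C), -9) = Mul(Add(Rational(5, 3), -1), -9) = Mul(Rational(2, 3), -9) = -6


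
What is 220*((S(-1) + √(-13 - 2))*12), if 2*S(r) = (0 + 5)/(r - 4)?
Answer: -1320 + 2640*I*√15 ≈ -1320.0 + 10225.0*I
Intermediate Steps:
S(r) = 5/(2*(-4 + r)) (S(r) = ((0 + 5)/(r - 4))/2 = (5/(-4 + r))/2 = 5/(2*(-4 + r)))
220*((S(-1) + √(-13 - 2))*12) = 220*((5/(2*(-4 - 1)) + √(-13 - 2))*12) = 220*(((5/2)/(-5) + √(-15))*12) = 220*(((5/2)*(-⅕) + I*√15)*12) = 220*((-½ + I*√15)*12) = 220*(-6 + 12*I*√15) = -1320 + 2640*I*√15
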